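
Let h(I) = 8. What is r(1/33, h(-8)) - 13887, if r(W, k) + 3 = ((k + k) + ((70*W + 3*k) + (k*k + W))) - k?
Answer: -455131/33 ≈ -13792.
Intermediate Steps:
r(W, k) = -3 + k**2 + 4*k + 71*W (r(W, k) = -3 + (((k + k) + ((70*W + 3*k) + (k*k + W))) - k) = -3 + ((2*k + ((3*k + 70*W) + (k**2 + W))) - k) = -3 + ((2*k + ((3*k + 70*W) + (W + k**2))) - k) = -3 + ((2*k + (k**2 + 3*k + 71*W)) - k) = -3 + ((k**2 + 5*k + 71*W) - k) = -3 + (k**2 + 4*k + 71*W) = -3 + k**2 + 4*k + 71*W)
r(1/33, h(-8)) - 13887 = (-3 + 8**2 + 4*8 + 71/33) - 13887 = (-3 + 64 + 32 + 71*(1/33)) - 13887 = (-3 + 64 + 32 + 71/33) - 13887 = 3140/33 - 13887 = -455131/33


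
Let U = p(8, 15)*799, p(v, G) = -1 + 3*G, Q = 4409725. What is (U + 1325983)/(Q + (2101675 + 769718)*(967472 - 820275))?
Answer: 1361139/422664845146 ≈ 3.2204e-6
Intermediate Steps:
U = 35156 (U = (-1 + 3*15)*799 = (-1 + 45)*799 = 44*799 = 35156)
(U + 1325983)/(Q + (2101675 + 769718)*(967472 - 820275)) = (35156 + 1325983)/(4409725 + (2101675 + 769718)*(967472 - 820275)) = 1361139/(4409725 + 2871393*147197) = 1361139/(4409725 + 422660435421) = 1361139/422664845146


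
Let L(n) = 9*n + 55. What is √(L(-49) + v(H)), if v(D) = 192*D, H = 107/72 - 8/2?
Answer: I*√7818/3 ≈ 29.473*I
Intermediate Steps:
L(n) = 55 + 9*n
H = -181/72 (H = 107*(1/72) - 8*½ = 107/72 - 4 = -181/72 ≈ -2.5139)
√(L(-49) + v(H)) = √((55 + 9*(-49)) + 192*(-181/72)) = √((55 - 441) - 1448/3) = √(-386 - 1448/3) = √(-2606/3) = I*√7818/3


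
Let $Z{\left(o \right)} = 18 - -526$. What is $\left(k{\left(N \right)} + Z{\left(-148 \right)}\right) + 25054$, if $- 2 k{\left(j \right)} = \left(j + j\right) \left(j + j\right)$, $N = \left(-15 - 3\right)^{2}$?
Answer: $-184354$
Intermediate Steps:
$Z{\left(o \right)} = 544$ ($Z{\left(o \right)} = 18 + 526 = 544$)
$N = 324$ ($N = \left(-18\right)^{2} = 324$)
$k{\left(j \right)} = - 2 j^{2}$ ($k{\left(j \right)} = - \frac{\left(j + j\right) \left(j + j\right)}{2} = - \frac{2 j 2 j}{2} = - \frac{4 j^{2}}{2} = - 2 j^{2}$)
$\left(k{\left(N \right)} + Z{\left(-148 \right)}\right) + 25054 = \left(- 2 \cdot 324^{2} + 544\right) + 25054 = \left(\left(-2\right) 104976 + 544\right) + 25054 = \left(-209952 + 544\right) + 25054 = -209408 + 25054 = -184354$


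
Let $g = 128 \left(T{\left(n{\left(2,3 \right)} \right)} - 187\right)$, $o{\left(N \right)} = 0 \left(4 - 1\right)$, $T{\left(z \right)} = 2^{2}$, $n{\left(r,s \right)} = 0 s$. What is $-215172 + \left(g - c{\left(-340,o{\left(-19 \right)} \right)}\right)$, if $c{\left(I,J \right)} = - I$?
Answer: $-238936$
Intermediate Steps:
$n{\left(r,s \right)} = 0$
$T{\left(z \right)} = 4$
$o{\left(N \right)} = 0$ ($o{\left(N \right)} = 0 \cdot 3 = 0$)
$g = -23424$ ($g = 128 \left(4 - 187\right) = 128 \left(-183\right) = -23424$)
$-215172 + \left(g - c{\left(-340,o{\left(-19 \right)} \right)}\right) = -215172 - \left(23424 - -340\right) = -215172 - 23764 = -238936$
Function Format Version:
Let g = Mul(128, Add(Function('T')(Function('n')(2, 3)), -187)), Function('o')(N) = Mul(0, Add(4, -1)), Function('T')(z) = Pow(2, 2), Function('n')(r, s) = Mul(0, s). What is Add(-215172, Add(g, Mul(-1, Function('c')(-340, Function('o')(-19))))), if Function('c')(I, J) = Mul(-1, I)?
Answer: -238936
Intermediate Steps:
Function('n')(r, s) = 0
Function('T')(z) = 4
Function('o')(N) = 0 (Function('o')(N) = Mul(0, 3) = 0)
g = -23424 (g = Mul(128, Add(4, -187)) = Mul(128, -183) = -23424)
Add(-215172, Add(g, Mul(-1, Function('c')(-340, Function('o')(-19))))) = Add(-215172, Add(-23424, Mul(-1, Mul(-1, -340)))) = Add(-215172, Add(-23424, Mul(-1, 340))) = Add(-215172, Add(-23424, -340)) = Add(-215172, -23764) = -238936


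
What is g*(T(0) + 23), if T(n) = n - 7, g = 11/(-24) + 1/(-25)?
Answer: -598/75 ≈ -7.9733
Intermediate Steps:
g = -299/600 (g = 11*(-1/24) + 1*(-1/25) = -11/24 - 1/25 = -299/600 ≈ -0.49833)
T(n) = -7 + n
g*(T(0) + 23) = -299*((-7 + 0) + 23)/600 = -299*(-7 + 23)/600 = -299/600*16 = -598/75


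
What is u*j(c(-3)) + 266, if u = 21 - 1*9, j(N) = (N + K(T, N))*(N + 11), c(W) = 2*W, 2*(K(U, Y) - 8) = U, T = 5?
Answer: 536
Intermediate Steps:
K(U, Y) = 8 + U/2
j(N) = (11 + N)*(21/2 + N) (j(N) = (N + (8 + (1/2)*5))*(N + 11) = (N + (8 + 5/2))*(11 + N) = (N + 21/2)*(11 + N) = (21/2 + N)*(11 + N) = (11 + N)*(21/2 + N))
u = 12 (u = 21 - 9 = 12)
u*j(c(-3)) + 266 = 12*(231/2 + (2*(-3))**2 + 43*(2*(-3))/2) + 266 = 12*(231/2 + (-6)**2 + (43/2)*(-6)) + 266 = 12*(231/2 + 36 - 129) + 266 = 12*(45/2) + 266 = 270 + 266 = 536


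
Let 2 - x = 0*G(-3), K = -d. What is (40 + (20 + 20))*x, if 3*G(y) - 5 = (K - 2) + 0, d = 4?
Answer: 160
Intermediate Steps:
K = -4 (K = -1*4 = -4)
G(y) = -⅓ (G(y) = 5/3 + ((-4 - 2) + 0)/3 = 5/3 + (-6 + 0)/3 = 5/3 + (⅓)*(-6) = 5/3 - 2 = -⅓)
x = 2 (x = 2 - 0*(-1)/3 = 2 - 1*0 = 2 + 0 = 2)
(40 + (20 + 20))*x = (40 + (20 + 20))*2 = (40 + 40)*2 = 80*2 = 160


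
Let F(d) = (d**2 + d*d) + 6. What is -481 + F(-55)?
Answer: 5575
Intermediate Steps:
F(d) = 6 + 2*d**2 (F(d) = (d**2 + d**2) + 6 = 2*d**2 + 6 = 6 + 2*d**2)
-481 + F(-55) = -481 + (6 + 2*(-55)**2) = -481 + (6 + 2*3025) = -481 + (6 + 6050) = -481 + 6056 = 5575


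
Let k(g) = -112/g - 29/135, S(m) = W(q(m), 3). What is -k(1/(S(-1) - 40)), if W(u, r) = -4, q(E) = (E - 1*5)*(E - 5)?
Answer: -665251/135 ≈ -4927.8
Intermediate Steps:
q(E) = (-5 + E)² (q(E) = (E - 5)*(-5 + E) = (-5 + E)*(-5 + E) = (-5 + E)²)
S(m) = -4
k(g) = -29/135 - 112/g (k(g) = -112/g - 29*1/135 = -112/g - 29/135 = -29/135 - 112/g)
-k(1/(S(-1) - 40)) = -(-29/135 - 112/(1/(-4 - 40))) = -(-29/135 - 112/(1/(-44))) = -(-29/135 - 112/(-1/44)) = -(-29/135 - 112*(-44)) = -(-29/135 + 4928) = -1*665251/135 = -665251/135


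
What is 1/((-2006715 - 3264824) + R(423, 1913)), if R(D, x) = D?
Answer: -1/5271116 ≈ -1.8971e-7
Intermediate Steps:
1/((-2006715 - 3264824) + R(423, 1913)) = 1/((-2006715 - 3264824) + 423) = 1/(-5271539 + 423) = 1/(-5271116) = -1/5271116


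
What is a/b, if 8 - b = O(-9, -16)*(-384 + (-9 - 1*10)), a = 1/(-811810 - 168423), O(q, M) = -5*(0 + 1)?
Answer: 1/1967327631 ≈ 5.0830e-10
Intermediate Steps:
O(q, M) = -5 (O(q, M) = -5*1 = -5)
a = -1/980233 (a = 1/(-980233) = -1/980233 ≈ -1.0202e-6)
b = -2007 (b = 8 - (-5)*(-384 + (-9 - 1*10)) = 8 - (-5)*(-384 + (-9 - 10)) = 8 - (-5)*(-384 - 19) = 8 - (-5)*(-403) = 8 - 1*2015 = 8 - 2015 = -2007)
a/b = -1/980233/(-2007) = -1/980233*(-1/2007) = 1/1967327631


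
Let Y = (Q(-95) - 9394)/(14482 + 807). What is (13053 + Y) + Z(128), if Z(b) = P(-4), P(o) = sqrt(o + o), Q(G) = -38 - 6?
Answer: 199557879/15289 + 2*I*sqrt(2) ≈ 13052.0 + 2.8284*I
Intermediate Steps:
Q(G) = -44
Y = -9438/15289 (Y = (-44 - 9394)/(14482 + 807) = -9438/15289 ≈ -0.61731)
P(o) = sqrt(2)*sqrt(o) (P(o) = sqrt(2*o) = sqrt(2)*sqrt(o))
Z(b) = 2*I*sqrt(2) (Z(b) = sqrt(2)*sqrt(-4) = sqrt(2)*(2*I) = 2*I*sqrt(2))
(13053 + Y) + Z(128) = (13053 - 9438/15289) + 2*I*sqrt(2) = 199557879/15289 + 2*I*sqrt(2)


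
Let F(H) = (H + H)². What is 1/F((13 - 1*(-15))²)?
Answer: 1/2458624 ≈ 4.0673e-7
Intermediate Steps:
F(H) = 4*H² (F(H) = (2*H)² = 4*H²)
1/F((13 - 1*(-15))²) = 1/(4*((13 - 1*(-15))²)²) = 1/(4*((13 + 15)²)²) = 1/(4*(28²)²) = 1/(4*784²) = 1/(4*614656) = 1/2458624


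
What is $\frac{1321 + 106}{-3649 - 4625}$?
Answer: $- \frac{1427}{8274} \approx -0.17247$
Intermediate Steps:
$\frac{1321 + 106}{-3649 - 4625} = \frac{1427}{-8274} = 1427 \left(- \frac{1}{8274}\right) = - \frac{1427}{8274}$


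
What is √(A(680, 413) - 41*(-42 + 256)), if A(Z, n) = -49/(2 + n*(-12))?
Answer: I*√215332283038/4954 ≈ 93.67*I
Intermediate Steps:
A(Z, n) = -49/(2 - 12*n)
√(A(680, 413) - 41*(-42 + 256)) = √(49/(2*(-1 + 6*413)) - 41*(-42 + 256)) = √(49/(2*(-1 + 2478)) - 41*214) = √((49/2)/2477 - 8774) = √((49/2)*(1/2477) - 8774) = √(49/4954 - 8774) = √(-43466347/4954) = I*√215332283038/4954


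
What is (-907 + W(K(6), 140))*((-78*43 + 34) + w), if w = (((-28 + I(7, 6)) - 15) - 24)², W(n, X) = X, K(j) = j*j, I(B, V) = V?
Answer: -307567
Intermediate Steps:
K(j) = j²
w = 3721 (w = (((-28 + 6) - 15) - 24)² = ((-22 - 15) - 24)² = (-37 - 24)² = (-61)² = 3721)
(-907 + W(K(6), 140))*((-78*43 + 34) + w) = (-907 + 140)*((-78*43 + 34) + 3721) = -767*((-3354 + 34) + 3721) = -767*(-3320 + 3721) = -767*401 = -307567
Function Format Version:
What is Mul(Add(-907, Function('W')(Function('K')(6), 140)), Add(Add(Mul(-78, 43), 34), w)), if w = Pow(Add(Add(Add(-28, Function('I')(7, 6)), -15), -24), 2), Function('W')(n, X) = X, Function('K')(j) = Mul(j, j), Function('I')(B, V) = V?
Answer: -307567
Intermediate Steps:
Function('K')(j) = Pow(j, 2)
w = 3721 (w = Pow(Add(Add(Add(-28, 6), -15), -24), 2) = Pow(Add(Add(-22, -15), -24), 2) = Pow(Add(-37, -24), 2) = Pow(-61, 2) = 3721)
Mul(Add(-907, Function('W')(Function('K')(6), 140)), Add(Add(Mul(-78, 43), 34), w)) = Mul(Add(-907, 140), Add(Add(Mul(-78, 43), 34), 3721)) = Mul(-767, Add(Add(-3354, 34), 3721)) = Mul(-767, Add(-3320, 3721)) = Mul(-767, 401) = -307567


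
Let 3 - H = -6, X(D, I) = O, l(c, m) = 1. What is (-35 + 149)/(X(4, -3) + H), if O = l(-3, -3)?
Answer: 57/5 ≈ 11.400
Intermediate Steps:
O = 1
X(D, I) = 1
H = 9 (H = 3 - 1*(-6) = 3 + 6 = 9)
(-35 + 149)/(X(4, -3) + H) = (-35 + 149)/(1 + 9) = 114/10 = (⅒)*114 = 57/5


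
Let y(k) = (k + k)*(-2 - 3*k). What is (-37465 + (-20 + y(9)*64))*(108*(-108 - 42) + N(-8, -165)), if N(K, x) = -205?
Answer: 1162999665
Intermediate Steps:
y(k) = 2*k*(-2 - 3*k) (y(k) = (2*k)*(-2 - 3*k) = 2*k*(-2 - 3*k))
(-37465 + (-20 + y(9)*64))*(108*(-108 - 42) + N(-8, -165)) = (-37465 + (-20 - 2*9*(2 + 3*9)*64))*(108*(-108 - 42) - 205) = (-37465 + (-20 - 2*9*(2 + 27)*64))*(108*(-150) - 205) = (-37465 + (-20 - 2*9*29*64))*(-16200 - 205) = (-37465 + (-20 - 522*64))*(-16405) = (-37465 + (-20 - 33408))*(-16405) = (-37465 - 33428)*(-16405) = -70893*(-16405) = 1162999665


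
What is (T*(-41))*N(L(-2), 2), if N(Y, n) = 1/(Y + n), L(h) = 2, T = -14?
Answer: 287/2 ≈ 143.50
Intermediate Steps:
(T*(-41))*N(L(-2), 2) = (-14*(-41))/(2 + 2) = 574/4 = 574*(¼) = 287/2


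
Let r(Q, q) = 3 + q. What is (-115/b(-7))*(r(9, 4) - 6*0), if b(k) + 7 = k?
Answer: 115/2 ≈ 57.500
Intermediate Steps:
b(k) = -7 + k
(-115/b(-7))*(r(9, 4) - 6*0) = (-115/(-7 - 7))*((3 + 4) - 6*0) = (-115/(-14))*(7 + 0) = -115*(-1/14)*7 = (115/14)*7 = 115/2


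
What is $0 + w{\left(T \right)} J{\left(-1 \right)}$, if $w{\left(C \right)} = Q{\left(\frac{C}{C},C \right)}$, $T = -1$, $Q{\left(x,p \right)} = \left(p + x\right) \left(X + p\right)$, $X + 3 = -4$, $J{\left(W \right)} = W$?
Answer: $0$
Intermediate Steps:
$X = -7$ ($X = -3 - 4 = -7$)
$Q{\left(x,p \right)} = \left(-7 + p\right) \left(p + x\right)$ ($Q{\left(x,p \right)} = \left(p + x\right) \left(-7 + p\right) = \left(-7 + p\right) \left(p + x\right)$)
$w{\left(C \right)} = -7 + C^{2} - 6 C$ ($w{\left(C \right)} = C^{2} - 7 C - 7 \frac{C}{C} + C \frac{C}{C} = C^{2} - 7 C - 7 + C 1 = C^{2} - 7 C - 7 + C = -7 + C^{2} - 6 C$)
$0 + w{\left(T \right)} J{\left(-1 \right)} = 0 + \left(-7 + \left(-1\right)^{2} - -6\right) \left(-1\right) = 0 + \left(-7 + 1 + 6\right) \left(-1\right) = 0 + 0 \left(-1\right) = 0 + 0 = 0$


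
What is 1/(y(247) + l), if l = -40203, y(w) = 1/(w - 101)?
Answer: -146/5869637 ≈ -2.4874e-5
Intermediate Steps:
y(w) = 1/(-101 + w)
1/(y(247) + l) = 1/(1/(-101 + 247) - 40203) = 1/(1/146 - 40203) = 1/(-5869637/146) = -146/5869637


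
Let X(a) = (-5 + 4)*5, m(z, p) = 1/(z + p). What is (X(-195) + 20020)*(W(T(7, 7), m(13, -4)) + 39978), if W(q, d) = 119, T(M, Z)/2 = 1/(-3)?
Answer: 802541455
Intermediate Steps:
T(M, Z) = -⅔ (T(M, Z) = 2/(-3) = 2*(-⅓) = -⅔)
m(z, p) = 1/(p + z)
X(a) = -5 (X(a) = -1*5 = -5)
(X(-195) + 20020)*(W(T(7, 7), m(13, -4)) + 39978) = (-5 + 20020)*(119 + 39978) = 20015*40097 = 802541455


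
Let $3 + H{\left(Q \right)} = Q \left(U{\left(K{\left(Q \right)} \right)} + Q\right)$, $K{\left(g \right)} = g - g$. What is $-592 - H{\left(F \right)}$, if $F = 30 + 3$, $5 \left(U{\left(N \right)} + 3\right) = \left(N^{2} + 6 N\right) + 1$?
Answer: $- \frac{7928}{5} \approx -1585.6$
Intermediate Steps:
$K{\left(g \right)} = 0$
$U{\left(N \right)} = - \frac{14}{5} + \frac{N^{2}}{5} + \frac{6 N}{5}$ ($U{\left(N \right)} = -3 + \frac{\left(N^{2} + 6 N\right) + 1}{5} = -3 + \frac{1 + N^{2} + 6 N}{5} = -3 + \left(\frac{1}{5} + \frac{N^{2}}{5} + \frac{6 N}{5}\right) = - \frac{14}{5} + \frac{N^{2}}{5} + \frac{6 N}{5}$)
$F = 33$
$H{\left(Q \right)} = -3 + Q \left(- \frac{14}{5} + Q\right)$ ($H{\left(Q \right)} = -3 + Q \left(\left(- \frac{14}{5} + \frac{0^{2}}{5} + \frac{6}{5} \cdot 0\right) + Q\right) = -3 + Q \left(\left(- \frac{14}{5} + \frac{1}{5} \cdot 0 + 0\right) + Q\right) = -3 + Q \left(\left(- \frac{14}{5} + 0 + 0\right) + Q\right) = -3 + Q \left(- \frac{14}{5} + Q\right)$)
$-592 - H{\left(F \right)} = -592 - \left(-3 + 33^{2} - \frac{462}{5}\right) = -592 - \left(-3 + 1089 - \frac{462}{5}\right) = -592 - \frac{4968}{5} = - \frac{7928}{5}$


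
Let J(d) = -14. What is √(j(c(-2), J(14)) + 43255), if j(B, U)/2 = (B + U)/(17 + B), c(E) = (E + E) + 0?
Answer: √7309627/13 ≈ 207.97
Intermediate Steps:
c(E) = 2*E (c(E) = 2*E + 0 = 2*E)
j(B, U) = 2*(B + U)/(17 + B) (j(B, U) = 2*((B + U)/(17 + B)) = 2*(B + U)/(17 + B))
√(j(c(-2), J(14)) + 43255) = √(2*(2*(-2) - 14)/(17 + 2*(-2)) + 43255) = √(2*(-4 - 14)/(17 - 4) + 43255) = √(2*(-18)/13 + 43255) = √(2*(1/13)*(-18) + 43255) = √(-36/13 + 43255) = √(562279/13) = √7309627/13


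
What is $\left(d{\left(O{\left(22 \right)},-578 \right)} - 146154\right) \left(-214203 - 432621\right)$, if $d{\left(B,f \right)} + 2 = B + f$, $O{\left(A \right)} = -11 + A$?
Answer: $94903957752$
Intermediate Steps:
$d{\left(B,f \right)} = -2 + B + f$ ($d{\left(B,f \right)} = -2 + \left(B + f\right) = -2 + B + f$)
$\left(d{\left(O{\left(22 \right)},-578 \right)} - 146154\right) \left(-214203 - 432621\right) = \left(\left(-2 + \left(-11 + 22\right) - 578\right) - 146154\right) \left(-214203 - 432621\right) = \left(\left(-2 + 11 - 578\right) - 146154\right) \left(-646824\right) = \left(-569 - 146154\right) \left(-646824\right) = \left(-146723\right) \left(-646824\right) = 94903957752$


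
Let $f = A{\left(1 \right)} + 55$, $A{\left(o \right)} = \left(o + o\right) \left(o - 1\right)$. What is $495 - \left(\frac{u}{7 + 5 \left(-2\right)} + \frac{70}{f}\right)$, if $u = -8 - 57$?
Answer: $\frac{15578}{33} \approx 472.06$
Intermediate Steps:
$A{\left(o \right)} = 2 o \left(-1 + o\right)$
$f = 55$ ($f = 2 \cdot 1 \left(-1 + 1\right) + 55 = 2 \cdot 1 \cdot 0 + 55 = 0 + 55 = 55$)
$u = -65$
$495 - \left(\frac{u}{7 + 5 \left(-2\right)} + \frac{70}{f}\right) = 495 - \left(- \frac{65}{7 + 5 \left(-2\right)} + \frac{70}{55}\right) = 495 - \left(- \frac{65}{7 - 10} + 70 \cdot \frac{1}{55}\right) = 495 - \left(- \frac{65}{-3} + \frac{14}{11}\right) = 495 - \left(\left(-65\right) \left(- \frac{1}{3}\right) + \frac{14}{11}\right) = 495 - \left(\frac{65}{3} + \frac{14}{11}\right) = 495 - \frac{757}{33} = \frac{15578}{33}$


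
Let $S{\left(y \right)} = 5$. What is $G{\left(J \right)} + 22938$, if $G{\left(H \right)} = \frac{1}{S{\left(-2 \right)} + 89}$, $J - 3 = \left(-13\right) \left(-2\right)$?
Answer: $\frac{2156173}{94} \approx 22938.0$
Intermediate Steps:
$J = 29$ ($J = 3 - -26 = 3 + 26 = 29$)
$G{\left(H \right)} = \frac{1}{94}$ ($G{\left(H \right)} = \frac{1}{5 + 89} = \frac{1}{94}$)
$G{\left(J \right)} + 22938 = \frac{1}{94} + 22938 = \frac{2156173}{94}$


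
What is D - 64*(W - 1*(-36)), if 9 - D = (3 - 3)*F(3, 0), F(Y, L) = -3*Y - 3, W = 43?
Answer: -5047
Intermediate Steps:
F(Y, L) = -3 - 3*Y
D = 9 (D = 9 - (3 - 3)*(-3 - 3*3) = 9 - 0*(-3 - 9) = 9 - 0*(-12) = 9 - 1*0 = 9 + 0 = 9)
D - 64*(W - 1*(-36)) = 9 - 64*(43 - 1*(-36)) = 9 - 64*(43 + 36) = 9 - 64*79 = 9 - 5056 = -5047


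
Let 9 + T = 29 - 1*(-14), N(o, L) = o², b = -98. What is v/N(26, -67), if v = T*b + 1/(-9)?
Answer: -29989/6084 ≈ -4.9292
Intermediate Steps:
T = 34 (T = -9 + (29 - 1*(-14)) = -9 + (29 + 14) = -9 + 43 = 34)
v = -29989/9 (v = 34*(-98) + 1/(-9) = -3332 - ⅑ = -29989/9 ≈ -3332.1)
v/N(26, -67) = -29989/(9*(26²)) = -29989/9/676 = -29989/9*1/676 = -29989/6084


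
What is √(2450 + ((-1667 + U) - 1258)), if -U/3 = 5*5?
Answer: 5*I*√22 ≈ 23.452*I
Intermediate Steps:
U = -75 (U = -15*5 = -3*25 = -75)
√(2450 + ((-1667 + U) - 1258)) = √(2450 + ((-1667 - 75) - 1258)) = √(2450 + (-1742 - 1258)) = √(2450 - 3000) = √(-550) = 5*I*√22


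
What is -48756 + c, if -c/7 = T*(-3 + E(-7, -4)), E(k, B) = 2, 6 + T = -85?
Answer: -49393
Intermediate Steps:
T = -91 (T = -6 - 85 = -91)
c = -637 (c = -(-637)*(-3 + 2) = -(-637)*(-1) = -7*91 = -637)
-48756 + c = -48756 - 637 = -49393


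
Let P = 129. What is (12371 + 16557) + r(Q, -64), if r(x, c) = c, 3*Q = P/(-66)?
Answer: 28864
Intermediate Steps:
Q = -43/66 (Q = (129/(-66))/3 = (129*(-1/66))/3 = (1/3)*(-43/22) = -43/66 ≈ -0.65152)
(12371 + 16557) + r(Q, -64) = (12371 + 16557) - 64 = 28928 - 64 = 28864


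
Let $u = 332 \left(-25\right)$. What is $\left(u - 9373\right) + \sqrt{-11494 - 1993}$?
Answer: $-17673 + i \sqrt{13487} \approx -17673.0 + 116.13 i$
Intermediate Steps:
$u = -8300$
$\left(u - 9373\right) + \sqrt{-11494 - 1993} = \left(-8300 - 9373\right) + \sqrt{-11494 - 1993} = \left(-8300 - 9373\right) + \sqrt{-13487} = -17673 + i \sqrt{13487}$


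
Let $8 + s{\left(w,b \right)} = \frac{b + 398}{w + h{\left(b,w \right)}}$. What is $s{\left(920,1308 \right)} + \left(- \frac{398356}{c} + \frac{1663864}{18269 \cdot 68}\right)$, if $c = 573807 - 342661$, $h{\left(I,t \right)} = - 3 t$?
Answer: $- \frac{307478298228997}{33022345062680} \approx -9.3112$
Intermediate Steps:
$s{\left(w,b \right)} = -8 - \frac{398 + b}{2 w}$ ($s{\left(w,b \right)} = -8 + \frac{b + 398}{w - 3 w} = -8 + \frac{398 + b}{\left(-2\right) w} = -8 + \left(398 + b\right) \left(- \frac{1}{2 w}\right) = -8 - \frac{398 + b}{2 w}$)
$c = 231146$
$s{\left(920,1308 \right)} + \left(- \frac{398356}{c} + \frac{1663864}{18269 \cdot 68}\right) = \frac{-398 - 1308 - 14720}{2 \cdot 920} + \left(- \frac{398356}{231146} + \frac{1663864}{18269 \cdot 68}\right) = \frac{1}{2} \cdot \frac{1}{920} \left(-398 - 1308 - 14720\right) + \left(\left(-398356\right) \frac{1}{231146} + \frac{1663864}{1242292}\right) = \frac{1}{2} \cdot \frac{1}{920} \left(-16426\right) + \left(- \frac{199178}{115573} + 1663864 \cdot \frac{1}{1242292}\right) = - \frac{8213}{920} + \left(- \frac{199178}{115573} + \frac{415966}{310573}\right) = - \frac{8213}{920} - \frac{13784870476}{35893853329} = - \frac{307478298228997}{33022345062680}$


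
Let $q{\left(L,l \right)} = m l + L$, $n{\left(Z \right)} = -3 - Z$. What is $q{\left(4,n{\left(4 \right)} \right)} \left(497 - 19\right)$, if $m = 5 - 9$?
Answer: $15296$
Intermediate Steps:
$m = -4$ ($m = 5 - 9 = -4$)
$q{\left(L,l \right)} = L - 4 l$ ($q{\left(L,l \right)} = - 4 l + L = L - 4 l$)
$q{\left(4,n{\left(4 \right)} \right)} \left(497 - 19\right) = \left(4 - 4 \left(-3 - 4\right)\right) \left(497 - 19\right) = \left(4 - 4 \left(-3 - 4\right)\right) 478 = \left(4 - -28\right) 478 = \left(4 + 28\right) 478 = 32 \cdot 478 = 15296$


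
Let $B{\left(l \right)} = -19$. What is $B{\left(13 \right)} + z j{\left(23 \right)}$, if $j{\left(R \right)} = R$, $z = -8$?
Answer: $-203$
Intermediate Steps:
$B{\left(13 \right)} + z j{\left(23 \right)} = -19 - 184 = -203$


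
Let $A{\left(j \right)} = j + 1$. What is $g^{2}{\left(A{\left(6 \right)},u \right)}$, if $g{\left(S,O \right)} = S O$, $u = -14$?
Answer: $9604$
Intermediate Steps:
$A{\left(j \right)} = 1 + j$
$g{\left(S,O \right)} = O S$
$g^{2}{\left(A{\left(6 \right)},u \right)} = \left(- 14 \left(1 + 6\right)\right)^{2} = \left(\left(-14\right) 7\right)^{2} = \left(-98\right)^{2} = 9604$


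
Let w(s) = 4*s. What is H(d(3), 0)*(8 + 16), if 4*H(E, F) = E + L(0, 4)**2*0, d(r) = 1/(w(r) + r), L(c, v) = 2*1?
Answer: 2/5 ≈ 0.40000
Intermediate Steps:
L(c, v) = 2
d(r) = 1/(5*r) (d(r) = 1/(4*r + r) = 1/(5*r))
H(E, F) = E/4 (H(E, F) = (E + 2**2*0)/4 = (E + 4*0)/4 = (E + 0)/4 = E/4)
H(d(3), 0)*(8 + 16) = (((1/5)/3)/4)*(8 + 16) = (((1/5)*(1/3))/4)*24 = ((1/4)*(1/15))*24 = (1/60)*24 = 2/5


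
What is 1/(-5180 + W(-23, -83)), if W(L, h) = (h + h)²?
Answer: 1/22376 ≈ 4.4691e-5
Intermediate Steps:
W(L, h) = 4*h² (W(L, h) = (2*h)² = 4*h²)
1/(-5180 + W(-23, -83)) = 1/(-5180 + 4*(-83)²) = 1/(-5180 + 4*6889) = 1/(-5180 + 27556) = 1/22376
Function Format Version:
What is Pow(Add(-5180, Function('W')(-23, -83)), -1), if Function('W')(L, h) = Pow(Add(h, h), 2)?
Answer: Rational(1, 22376) ≈ 4.4691e-5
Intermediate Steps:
Function('W')(L, h) = Mul(4, Pow(h, 2)) (Function('W')(L, h) = Pow(Mul(2, h), 2) = Mul(4, Pow(h, 2)))
Pow(Add(-5180, Function('W')(-23, -83)), -1) = Pow(Add(-5180, Mul(4, Pow(-83, 2))), -1) = Pow(Add(-5180, Mul(4, 6889)), -1) = Pow(Add(-5180, 27556), -1) = Pow(22376, -1) = Rational(1, 22376)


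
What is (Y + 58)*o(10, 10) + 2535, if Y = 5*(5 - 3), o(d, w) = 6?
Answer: 2943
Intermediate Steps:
Y = 10 (Y = 5*2 = 10)
(Y + 58)*o(10, 10) + 2535 = (10 + 58)*6 + 2535 = 68*6 + 2535 = 408 + 2535 = 2943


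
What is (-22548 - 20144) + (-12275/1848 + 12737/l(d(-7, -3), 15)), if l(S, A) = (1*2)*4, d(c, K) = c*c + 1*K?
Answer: -18991211/462 ≈ -41107.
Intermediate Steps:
d(c, K) = K + c² (d(c, K) = c² + K = K + c²)
l(S, A) = 8 (l(S, A) = 2*4 = 8)
(-22548 - 20144) + (-12275/1848 + 12737/l(d(-7, -3), 15)) = (-22548 - 20144) + (-12275/1848 + 12737/8) = -42692 + (-12275*1/1848 + 12737*(⅛)) = -42692 + (-12275/1848 + 12737/8) = -42692 + 732493/462 = -18991211/462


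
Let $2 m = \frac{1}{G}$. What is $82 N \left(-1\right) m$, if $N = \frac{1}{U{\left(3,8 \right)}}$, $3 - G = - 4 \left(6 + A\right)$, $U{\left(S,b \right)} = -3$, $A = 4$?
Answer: $\frac{41}{129} \approx 0.31783$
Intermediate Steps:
$G = 43$ ($G = 3 - - 4 \left(6 + 4\right) = 3 - \left(-4\right) 10 = 3 - -40 = 3 + 40 = 43$)
$N = - \frac{1}{3}$ ($N = \frac{1}{-3} = - \frac{1}{3} \approx -0.33333$)
$m = \frac{1}{86}$ ($m = \frac{1}{2 \cdot 43} = \frac{1}{2} \cdot \frac{1}{43} = \frac{1}{86} \approx 0.011628$)
$82 N \left(-1\right) m = 82 \left(\left(- \frac{1}{3}\right) \left(-1\right)\right) \frac{1}{86} = 82 \cdot \frac{1}{3} \cdot \frac{1}{86} = \frac{82}{3} \cdot \frac{1}{86} = \frac{41}{129}$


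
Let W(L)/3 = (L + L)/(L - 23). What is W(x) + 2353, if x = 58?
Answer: 82703/35 ≈ 2362.9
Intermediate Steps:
W(L) = 6*L/(-23 + L) (W(L) = 3*((L + L)/(L - 23)) = 3*((2*L)/(-23 + L)) = 3*(2*L/(-23 + L)) = 6*L/(-23 + L))
W(x) + 2353 = 6*58/(-23 + 58) + 2353 = 6*58/35 + 2353 = 6*58*(1/35) + 2353 = 348/35 + 2353 = 82703/35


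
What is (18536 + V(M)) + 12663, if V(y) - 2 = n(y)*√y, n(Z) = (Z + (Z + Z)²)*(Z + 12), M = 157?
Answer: 31201 + 16689257*√157 ≈ 2.0915e+8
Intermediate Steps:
n(Z) = (12 + Z)*(Z + 4*Z²) (n(Z) = (Z + (2*Z)²)*(12 + Z) = (Z + 4*Z²)*(12 + Z) = (12 + Z)*(Z + 4*Z²))
V(y) = 2 + y^(3/2)*(12 + 4*y² + 49*y) (V(y) = 2 + (y*(12 + 4*y² + 49*y))*√y = 2 + y^(3/2)*(12 + 4*y² + 49*y))
(18536 + V(M)) + 12663 = (18536 + (2 + 157^(3/2)*(12 + 4*157² + 49*157))) + 12663 = (18536 + (2 + (157*√157)*(12 + 4*24649 + 7693))) + 12663 = (18536 + (2 + (157*√157)*(12 + 98596 + 7693))) + 12663 = (18536 + (2 + (157*√157)*106301)) + 12663 = (18536 + (2 + 16689257*√157)) + 12663 = (18538 + 16689257*√157) + 12663 = 31201 + 16689257*√157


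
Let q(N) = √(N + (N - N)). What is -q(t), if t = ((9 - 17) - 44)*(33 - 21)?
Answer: -4*I*√39 ≈ -24.98*I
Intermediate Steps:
t = -624 (t = (-8 - 44)*12 = -52*12 = -624)
q(N) = √N (q(N) = √(N + 0) = √N)
-q(t) = -√(-624) = -4*I*√39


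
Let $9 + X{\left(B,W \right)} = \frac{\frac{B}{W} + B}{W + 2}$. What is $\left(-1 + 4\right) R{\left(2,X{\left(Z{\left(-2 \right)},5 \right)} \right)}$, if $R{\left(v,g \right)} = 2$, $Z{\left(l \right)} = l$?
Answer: $6$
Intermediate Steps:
$X{\left(B,W \right)} = -9 + \frac{B + \frac{B}{W}}{2 + W}$ ($X{\left(B,W \right)} = -9 + \frac{\frac{B}{W} + B}{W + 2} = -9 + \frac{B + \frac{B}{W}}{2 + W}$)
$\left(-1 + 4\right) R{\left(2,X{\left(Z{\left(-2 \right)},5 \right)} \right)} = \left(-1 + 4\right) 2 = 3 \cdot 2 = 6$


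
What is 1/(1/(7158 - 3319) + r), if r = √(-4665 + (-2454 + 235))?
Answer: 3839/101455848165 - 29475842*I*√1721/101455848165 ≈ 3.7839e-8 - 0.012053*I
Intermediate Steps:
r = 2*I*√1721 (r = √(-4665 - 2219) = √(-6884) = 2*I*√1721 ≈ 82.97*I)
1/(1/(7158 - 3319) + r) = 1/(1/(7158 - 3319) + 2*I*√1721) = 1/(1/3839 + 2*I*√1721)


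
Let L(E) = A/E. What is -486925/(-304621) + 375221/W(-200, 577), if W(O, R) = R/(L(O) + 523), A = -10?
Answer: 1195699971991601/3515326340 ≈ 3.4014e+5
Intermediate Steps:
L(E) = -10/E
W(O, R) = R/(523 - 10/O) (W(O, R) = R/(-10/O + 523) = R/(523 - 10/O))
-486925/(-304621) + 375221/W(-200, 577) = -486925/(-304621) + 375221/((-200*577/(-10 + 523*(-200)))) = -486925*(-1/304621) + 375221/((-200*577/(-10 - 104600))) = 486925/304621 + 375221/((-200*577/(-104610))) = 486925/304621 + 375221/((-200*577*(-1/104610))) = 486925/304621 + 375221/(11540/10461) = 486925/304621 + 375221*(10461/11540) = 486925/304621 + 3925186881/11540 = 1195699971991601/3515326340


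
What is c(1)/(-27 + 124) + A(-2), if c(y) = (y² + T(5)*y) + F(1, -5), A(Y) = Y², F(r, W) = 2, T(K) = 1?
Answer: 392/97 ≈ 4.0412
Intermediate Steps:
c(y) = 2 + y + y² (c(y) = (y² + 1*y) + 2 = (y² + y) + 2 = (y + y²) + 2 = 2 + y + y²)
c(1)/(-27 + 124) + A(-2) = (2 + 1 + 1²)/(-27 + 124) + (-2)² = (2 + 1 + 1)/97 + 4 = (1/97)*4 + 4 = 4/97 + 4 = 392/97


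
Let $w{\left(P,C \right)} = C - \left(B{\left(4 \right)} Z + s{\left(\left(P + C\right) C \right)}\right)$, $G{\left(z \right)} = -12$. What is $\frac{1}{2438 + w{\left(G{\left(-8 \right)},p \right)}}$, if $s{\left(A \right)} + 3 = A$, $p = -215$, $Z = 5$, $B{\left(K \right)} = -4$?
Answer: $- \frac{1}{46559} \approx -2.1478 \cdot 10^{-5}$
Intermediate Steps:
$s{\left(A \right)} = -3 + A$
$w{\left(P,C \right)} = 23 + C - C \left(C + P\right)$ ($w{\left(P,C \right)} = C - \left(\left(-4\right) 5 + \left(-3 + \left(P + C\right) C\right)\right) = C - \left(-20 + \left(-3 + \left(C + P\right) C\right)\right) = C - \left(-20 + \left(-3 + C \left(C + P\right)\right)\right) = C - \left(-23 + C \left(C + P\right)\right) = 23 + C - C \left(C + P\right)$)
$\frac{1}{2438 + w{\left(G{\left(-8 \right)},p \right)}} = \frac{1}{2438 - \left(192 - 215 \left(-215 - 12\right)\right)} = \frac{1}{2438 - \left(192 + 48805\right)} = \frac{1}{2438 - 48997} = \frac{1}{-46559} = - \frac{1}{46559}$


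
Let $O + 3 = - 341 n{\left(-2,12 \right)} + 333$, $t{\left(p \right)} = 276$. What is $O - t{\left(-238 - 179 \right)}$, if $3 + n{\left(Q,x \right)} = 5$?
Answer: $-628$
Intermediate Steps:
$n{\left(Q,x \right)} = 2$ ($n{\left(Q,x \right)} = -3 + 5 = 2$)
$O = -352$ ($O = -3 + \left(\left(-341\right) 2 + 333\right) = -3 + \left(-682 + 333\right) = -3 - 349 = -352$)
$O - t{\left(-238 - 179 \right)} = -352 - 276 = -628$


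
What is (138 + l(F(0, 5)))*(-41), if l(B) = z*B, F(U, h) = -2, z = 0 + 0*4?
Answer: -5658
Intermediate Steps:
z = 0 (z = 0 + 0 = 0)
l(B) = 0 (l(B) = 0*B = 0)
(138 + l(F(0, 5)))*(-41) = (138 + 0)*(-41) = 138*(-41) = -5658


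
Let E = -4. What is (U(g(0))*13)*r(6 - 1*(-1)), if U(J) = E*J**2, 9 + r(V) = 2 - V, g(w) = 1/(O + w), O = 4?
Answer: 91/2 ≈ 45.500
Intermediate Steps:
g(w) = 1/(4 + w)
r(V) = -7 - V (r(V) = -9 + (2 - V) = -7 - V)
U(J) = -4*J**2
(U(g(0))*13)*r(6 - 1*(-1)) = (-4/(4 + 0)**2*13)*(-7 - (6 - 1*(-1))) = (-4*(1/4)**2*13)*(-7 - (6 + 1)) = (-4*(1/4)**2*13)*(-7 - 1*7) = (-4*1/16*13)*(-7 - 7) = -1/4*13*(-14) = -13/4*(-14) = 91/2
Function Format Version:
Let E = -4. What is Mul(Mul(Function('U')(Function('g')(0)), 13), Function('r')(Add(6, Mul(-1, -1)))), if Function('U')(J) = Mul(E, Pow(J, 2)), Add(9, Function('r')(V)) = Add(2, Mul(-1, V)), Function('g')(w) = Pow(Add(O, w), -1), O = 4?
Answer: Rational(91, 2) ≈ 45.500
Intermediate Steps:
Function('g')(w) = Pow(Add(4, w), -1)
Function('r')(V) = Add(-7, Mul(-1, V)) (Function('r')(V) = Add(-9, Add(2, Mul(-1, V))) = Add(-7, Mul(-1, V)))
Function('U')(J) = Mul(-4, Pow(J, 2))
Mul(Mul(Function('U')(Function('g')(0)), 13), Function('r')(Add(6, Mul(-1, -1)))) = Mul(Mul(Mul(-4, Pow(Pow(Add(4, 0), -1), 2)), 13), Add(-7, Mul(-1, Add(6, Mul(-1, -1))))) = Mul(Mul(Mul(-4, Pow(Pow(4, -1), 2)), 13), Add(-7, Mul(-1, Add(6, 1)))) = Mul(Mul(Mul(-4, Pow(Rational(1, 4), 2)), 13), Add(-7, Mul(-1, 7))) = Mul(Mul(Mul(-4, Rational(1, 16)), 13), Add(-7, -7)) = Mul(Mul(Rational(-1, 4), 13), -14) = Mul(Rational(-13, 4), -14) = Rational(91, 2)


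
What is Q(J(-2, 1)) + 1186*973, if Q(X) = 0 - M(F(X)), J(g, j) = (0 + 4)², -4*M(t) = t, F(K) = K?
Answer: 1153982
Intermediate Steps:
M(t) = -t/4
J(g, j) = 16 (J(g, j) = 4² = 16)
Q(X) = X/4 (Q(X) = 0 - (-1)*X/4 = 0 + X/4 = X/4)
Q(J(-2, 1)) + 1186*973 = (¼)*16 + 1186*973 = 4 + 1153978 = 1153982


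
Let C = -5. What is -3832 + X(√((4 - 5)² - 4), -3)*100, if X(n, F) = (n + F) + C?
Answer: -4632 + 100*I*√3 ≈ -4632.0 + 173.21*I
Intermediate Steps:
X(n, F) = -5 + F + n (X(n, F) = (n + F) - 5 = (F + n) - 5 = -5 + F + n)
-3832 + X(√((4 - 5)² - 4), -3)*100 = -3832 + (-5 - 3 + √((4 - 5)² - 4))*100 = -3832 + (-5 - 3 + √((-1)² - 4))*100 = -3832 + (-5 - 3 + √(1 - 4))*100 = -3832 + (-5 - 3 + √(-3))*100 = -3832 + (-5 - 3 + I*√3)*100 = -3832 + (-8 + I*√3)*100 = -3832 + (-800 + 100*I*√3) = -4632 + 100*I*√3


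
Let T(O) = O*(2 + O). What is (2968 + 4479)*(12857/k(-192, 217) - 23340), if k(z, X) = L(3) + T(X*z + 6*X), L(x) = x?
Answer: -6584724153387127/37883961 ≈ -1.7381e+8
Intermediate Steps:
k(z, X) = 3 + (6*X + X*z)*(2 + 6*X + X*z) (k(z, X) = 3 + (X*z + 6*X)*(2 + (X*z + 6*X)) = 3 + (6*X + X*z)*(2 + (6*X + X*z)) = 3 + (6*X + X*z)*(2 + 6*X + X*z))
(2968 + 4479)*(12857/k(-192, 217) - 23340) = (2968 + 4479)*(12857/(3 + 217*(2 + 217*(6 - 192))*(6 - 192)) - 23340) = 7447*(12857/(3 + 217*(2 + 217*(-186))*(-186)) - 23340) = 7447*(12857/(3 + 217*(2 - 40362)*(-186)) - 23340) = 7447*(12857/(3 + 217*(-40360)*(-186)) - 23340) = 7447*(12857/(3 + 1629010320) - 23340) = 7447*(12857/1629010323 - 23340) = 7447*(12857*(1/1629010323) - 23340) = 7447*(299/37883961 - 23340) = 7447*(-884211649441/37883961) = -6584724153387127/37883961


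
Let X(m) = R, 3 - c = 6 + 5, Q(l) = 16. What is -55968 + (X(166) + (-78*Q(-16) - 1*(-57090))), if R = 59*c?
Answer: -598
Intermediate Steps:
c = -8 (c = 3 - (6 + 5) = 3 - 1*11 = 3 - 11 = -8)
R = -472 (R = 59*(-8) = -472)
X(m) = -472
-55968 + (X(166) + (-78*Q(-16) - 1*(-57090))) = -55968 + (-472 + (-78*16 - 1*(-57090))) = -55968 + (-472 + (-1248 + 57090)) = -55968 + (-472 + 55842) = -55968 + 55370 = -598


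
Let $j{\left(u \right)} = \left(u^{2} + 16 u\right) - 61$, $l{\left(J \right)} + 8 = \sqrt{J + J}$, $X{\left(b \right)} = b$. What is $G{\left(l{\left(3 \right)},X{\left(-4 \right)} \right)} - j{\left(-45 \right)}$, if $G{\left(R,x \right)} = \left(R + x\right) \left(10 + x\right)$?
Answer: $-1316 + 6 \sqrt{6} \approx -1301.3$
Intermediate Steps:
$l{\left(J \right)} = -8 + \sqrt{2} \sqrt{J}$ ($l{\left(J \right)} = -8 + \sqrt{J + J} = -8 + \sqrt{2 J} = -8 + \sqrt{2} \sqrt{J}$)
$G{\left(R,x \right)} = \left(10 + x\right) \left(R + x\right)$
$j{\left(u \right)} = -61 + u^{2} + 16 u$
$G{\left(l{\left(3 \right)},X{\left(-4 \right)} \right)} - j{\left(-45 \right)} = \left(\left(-4\right)^{2} + 10 \left(-8 + \sqrt{2} \sqrt{3}\right) + 10 \left(-4\right) + \left(-8 + \sqrt{2} \sqrt{3}\right) \left(-4\right)\right) - \left(-61 + \left(-45\right)^{2} + 16 \left(-45\right)\right) = \left(16 + 10 \left(-8 + \sqrt{6}\right) - 40 + \left(-8 + \sqrt{6}\right) \left(-4\right)\right) - \left(-61 + 2025 - 720\right) = \left(16 - \left(80 - 10 \sqrt{6}\right) - 40 + \left(32 - 4 \sqrt{6}\right)\right) - 1244 = \left(-72 + 6 \sqrt{6}\right) - 1244 = -1316 + 6 \sqrt{6}$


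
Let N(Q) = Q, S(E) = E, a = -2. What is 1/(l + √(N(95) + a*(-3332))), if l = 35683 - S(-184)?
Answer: 35867/1286434930 - 3*√751/1286434930 ≈ 2.7817e-5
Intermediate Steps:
l = 35867 (l = 35683 - 1*(-184) = 35683 + 184 = 35867)
1/(l + √(N(95) + a*(-3332))) = 1/(35867 + √(95 - 2*(-3332))) = 1/(35867 + √(95 + 6664)) = 1/(35867 + √6759) = 1/(35867 + 3*√751)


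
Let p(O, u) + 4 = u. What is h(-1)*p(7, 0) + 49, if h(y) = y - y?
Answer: 49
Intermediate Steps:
h(y) = 0
p(O, u) = -4 + u
h(-1)*p(7, 0) + 49 = 0*(-4 + 0) + 49 = 0*(-4) + 49 = 0 + 49 = 49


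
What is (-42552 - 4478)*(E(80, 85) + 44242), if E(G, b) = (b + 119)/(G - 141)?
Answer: -126913182740/61 ≈ -2.0805e+9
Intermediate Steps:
E(G, b) = (119 + b)/(-141 + G)
(-42552 - 4478)*(E(80, 85) + 44242) = (-42552 - 4478)*((119 + 85)/(-141 + 80) + 44242) = -47030*(204/(-61) + 44242) = -47030*(-1/61*204 + 44242) = -47030*(-204/61 + 44242) = -47030*2698558/61 = -126913182740/61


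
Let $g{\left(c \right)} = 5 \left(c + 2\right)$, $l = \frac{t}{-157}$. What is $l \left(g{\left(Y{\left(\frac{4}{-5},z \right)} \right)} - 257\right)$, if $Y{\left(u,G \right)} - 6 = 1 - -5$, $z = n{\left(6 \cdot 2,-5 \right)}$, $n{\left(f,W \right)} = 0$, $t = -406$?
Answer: $- \frac{75922}{157} \approx -483.58$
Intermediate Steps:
$l = \frac{406}{157}$ ($l = - \frac{406}{-157} = \left(-406\right) \left(- \frac{1}{157}\right) = \frac{406}{157} \approx 2.586$)
$z = 0$
$Y{\left(u,G \right)} = 12$ ($Y{\left(u,G \right)} = 6 + \left(1 - -5\right) = 6 + \left(1 + 5\right) = 6 + 6 = 12$)
$g{\left(c \right)} = 10 + 5 c$ ($g{\left(c \right)} = 5 \left(2 + c\right) = 10 + 5 c$)
$l \left(g{\left(Y{\left(\frac{4}{-5},z \right)} \right)} - 257\right) = \frac{406 \left(\left(10 + 5 \cdot 12\right) - 257\right)}{157} = \frac{406 \left(\left(10 + 60\right) - 257\right)}{157} = \frac{406 \left(70 - 257\right)}{157} = \frac{406}{157} \left(-187\right) = - \frac{75922}{157}$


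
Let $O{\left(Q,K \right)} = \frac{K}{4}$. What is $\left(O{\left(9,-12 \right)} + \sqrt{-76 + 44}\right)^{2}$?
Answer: $\left(3 - 4 i \sqrt{2}\right)^{2} \approx -23.0 - 33.941 i$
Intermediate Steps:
$O{\left(Q,K \right)} = \frac{K}{4}$ ($O{\left(Q,K \right)} = K \frac{1}{4} = \frac{K}{4}$)
$\left(O{\left(9,-12 \right)} + \sqrt{-76 + 44}\right)^{2} = \left(\frac{1}{4} \left(-12\right) + \sqrt{-76 + 44}\right)^{2} = \left(-3 + \sqrt{-32}\right)^{2} = \left(-3 + 4 i \sqrt{2}\right)^{2}$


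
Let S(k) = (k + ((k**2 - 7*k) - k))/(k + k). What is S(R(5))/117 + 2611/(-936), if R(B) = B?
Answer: -291/104 ≈ -2.7981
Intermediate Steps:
S(k) = (k**2 - 7*k)/(2*k) (S(k) = (k + (k**2 - 8*k))/((2*k)) = (k**2 - 7*k)*(1/(2*k)) = (k**2 - 7*k)/(2*k))
S(R(5))/117 + 2611/(-936) = (-7/2 + (1/2)*5)/117 + 2611/(-936) = (-7/2 + 5/2)*(1/117) + 2611*(-1/936) = -1*1/117 - 2611/936 = -1/117 - 2611/936 = -291/104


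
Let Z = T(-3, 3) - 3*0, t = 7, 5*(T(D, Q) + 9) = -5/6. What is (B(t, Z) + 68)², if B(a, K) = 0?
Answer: 4624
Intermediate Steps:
T(D, Q) = -55/6 (T(D, Q) = -9 + (-5/6)/5 = -9 + (-5*⅙)/5 = -9 + (⅕)*(-⅚) = -9 - ⅙ = -55/6)
Z = -55/6 (Z = -55/6 - 3*0 = -55/6 + 0 = -55/6 ≈ -9.1667)
(B(t, Z) + 68)² = (0 + 68)² = 68² = 4624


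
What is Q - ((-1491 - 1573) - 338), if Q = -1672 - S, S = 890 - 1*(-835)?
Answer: 5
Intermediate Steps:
S = 1725 (S = 890 + 835 = 1725)
Q = -3397 (Q = -1672 - 1*1725 = -1672 - 1725 = -3397)
Q - ((-1491 - 1573) - 338) = -3397 - ((-1491 - 1573) - 338) = -3397 - (-3064 - 338) = -3397 - 1*(-3402) = -3397 + 3402 = 5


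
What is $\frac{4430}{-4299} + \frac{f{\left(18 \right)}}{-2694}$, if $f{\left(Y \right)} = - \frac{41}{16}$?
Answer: $- \frac{63591487}{61768032} \approx -1.0295$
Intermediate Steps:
$f{\left(Y \right)} = - \frac{41}{16}$ ($f{\left(Y \right)} = \left(-41\right) \frac{1}{16} = - \frac{41}{16}$)
$\frac{4430}{-4299} + \frac{f{\left(18 \right)}}{-2694} = \frac{4430}{-4299} - \frac{41}{16 \left(-2694\right)} = 4430 \left(- \frac{1}{4299}\right) - - \frac{41}{43104} = - \frac{4430}{4299} + \frac{41}{43104} = - \frac{63591487}{61768032}$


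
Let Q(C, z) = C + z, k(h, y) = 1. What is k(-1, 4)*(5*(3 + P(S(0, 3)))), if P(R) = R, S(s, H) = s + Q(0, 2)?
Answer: 25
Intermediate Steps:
S(s, H) = 2 + s (S(s, H) = s + (0 + 2) = s + 2 = 2 + s)
k(-1, 4)*(5*(3 + P(S(0, 3)))) = 1*(5*(3 + (2 + 0))) = 1*(5*(3 + 2)) = 1*(5*5) = 1*25 = 25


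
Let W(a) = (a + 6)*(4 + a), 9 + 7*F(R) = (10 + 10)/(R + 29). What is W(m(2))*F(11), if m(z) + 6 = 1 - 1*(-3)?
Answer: -68/7 ≈ -9.7143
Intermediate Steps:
F(R) = -9/7 + 20/(7*(29 + R)) (F(R) = -9/7 + ((10 + 10)/(R + 29))/7 = -9/7 + (20/(29 + R))/7 = -9/7 + 20/(7*(29 + R)))
m(z) = -2 (m(z) = -6 + (1 - 1*(-3)) = -6 + (1 + 3) = -6 + 4 = -2)
W(a) = (4 + a)*(6 + a) (W(a) = (6 + a)*(4 + a) = (4 + a)*(6 + a))
W(m(2))*F(11) = (24 + (-2)² + 10*(-2))*((-241 - 9*11)/(7*(29 + 11))) = (24 + 4 - 20)*((⅐)*(-241 - 99)/40) = 8*((⅐)*(1/40)*(-340)) = 8*(-17/14) = -68/7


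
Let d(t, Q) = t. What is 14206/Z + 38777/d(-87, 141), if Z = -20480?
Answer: -397694441/890880 ≈ -446.41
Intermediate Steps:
14206/Z + 38777/d(-87, 141) = 14206/(-20480) + 38777/(-87) = 14206*(-1/20480) + 38777*(-1/87) = -7103/10240 - 38777/87 = -397694441/890880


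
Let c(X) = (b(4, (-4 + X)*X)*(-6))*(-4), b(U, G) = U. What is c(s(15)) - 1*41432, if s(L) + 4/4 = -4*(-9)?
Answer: -41336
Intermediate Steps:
s(L) = 35 (s(L) = -1 - 4*(-9) = -1 + 36 = 35)
c(X) = 96 (c(X) = (4*(-6))*(-4) = -24*(-4) = 96)
c(s(15)) - 1*41432 = 96 - 1*41432 = 96 - 41432 = -41336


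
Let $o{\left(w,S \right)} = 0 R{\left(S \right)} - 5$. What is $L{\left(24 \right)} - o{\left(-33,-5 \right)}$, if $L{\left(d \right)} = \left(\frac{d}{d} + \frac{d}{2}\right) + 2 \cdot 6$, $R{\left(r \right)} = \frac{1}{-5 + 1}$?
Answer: $30$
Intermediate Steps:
$R{\left(r \right)} = - \frac{1}{4}$ ($R{\left(r \right)} = \frac{1}{-4} = - \frac{1}{4}$)
$L{\left(d \right)} = 13 + \frac{d}{2}$ ($L{\left(d \right)} = \left(1 + d \frac{1}{2}\right) + 12 = \left(1 + \frac{d}{2}\right) + 12 = 13 + \frac{d}{2}$)
$o{\left(w,S \right)} = -5$ ($o{\left(w,S \right)} = 0 \left(- \frac{1}{4}\right) - 5 = 0 - 5 = -5$)
$L{\left(24 \right)} - o{\left(-33,-5 \right)} = \left(13 + \frac{1}{2} \cdot 24\right) - -5 = \left(13 + 12\right) + 5 = 25 + 5 = 30$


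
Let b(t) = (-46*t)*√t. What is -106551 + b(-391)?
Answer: -106551 + 17986*I*√391 ≈ -1.0655e+5 + 3.5565e+5*I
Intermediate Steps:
b(t) = -46*t^(3/2)
-106551 + b(-391) = -106551 - (-17986)*I*√391 = -106551 + 17986*I*√391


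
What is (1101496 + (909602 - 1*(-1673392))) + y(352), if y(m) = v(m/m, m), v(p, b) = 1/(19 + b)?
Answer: 1366945791/371 ≈ 3.6845e+6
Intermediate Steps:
y(m) = 1/(19 + m)
(1101496 + (909602 - 1*(-1673392))) + y(352) = (1101496 + (909602 - 1*(-1673392))) + 1/(19 + 352) = (1101496 + (909602 + 1673392)) + 1/371 = (1101496 + 2582994) + 1/371 = 3684490 + 1/371 = 1366945791/371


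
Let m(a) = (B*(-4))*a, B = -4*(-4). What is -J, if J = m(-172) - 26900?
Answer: 15892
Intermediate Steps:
B = 16
m(a) = -64*a (m(a) = (16*(-4))*a = -64*a)
J = -15892 (J = -64*(-172) - 26900 = 11008 - 26900 = -15892)
-J = -1*(-15892) = 15892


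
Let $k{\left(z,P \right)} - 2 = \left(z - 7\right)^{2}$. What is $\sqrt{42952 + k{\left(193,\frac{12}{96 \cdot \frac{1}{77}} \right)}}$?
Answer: $5 \sqrt{3102} \approx 278.48$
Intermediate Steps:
$k{\left(z,P \right)} = 2 + \left(-7 + z\right)^{2}$ ($k{\left(z,P \right)} = 2 + \left(z - 7\right)^{2} = 2 + \left(-7 + z\right)^{2}$)
$\sqrt{42952 + k{\left(193,\frac{12}{96 \cdot \frac{1}{77}} \right)}} = \sqrt{42952 + \left(2 + \left(-7 + 193\right)^{2}\right)} = \sqrt{42952 + \left(2 + 186^{2}\right)} = \sqrt{42952 + \left(2 + 34596\right)} = \sqrt{42952 + 34598} = \sqrt{77550} = 5 \sqrt{3102}$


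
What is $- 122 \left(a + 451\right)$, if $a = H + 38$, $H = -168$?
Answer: $-39162$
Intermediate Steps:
$a = -130$ ($a = -168 + 38 = -130$)
$- 122 \left(a + 451\right) = - 122 \left(-130 + 451\right) = \left(-122\right) 321 = -39162$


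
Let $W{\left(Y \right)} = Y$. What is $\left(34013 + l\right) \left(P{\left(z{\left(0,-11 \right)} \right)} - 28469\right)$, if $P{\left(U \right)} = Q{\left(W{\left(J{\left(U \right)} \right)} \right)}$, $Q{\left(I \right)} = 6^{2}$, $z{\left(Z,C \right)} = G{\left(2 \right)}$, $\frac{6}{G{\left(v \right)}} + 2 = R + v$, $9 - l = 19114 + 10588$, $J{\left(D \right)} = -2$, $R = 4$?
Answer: $-122830560$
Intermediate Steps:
$l = -29693$ ($l = 9 - \left(19114 + 10588\right) = 9 - 29702 = -29693$)
$G{\left(v \right)} = \frac{6}{2 + v}$ ($G{\left(v \right)} = \frac{6}{-2 + \left(4 + v\right)} = \frac{6}{2 + v}$)
$z{\left(Z,C \right)} = \frac{3}{2}$ ($z{\left(Z,C \right)} = \frac{6}{2 + 2} = \frac{6}{4} = 6 \cdot \frac{1}{4} = \frac{3}{2}$)
$Q{\left(I \right)} = 36$
$P{\left(U \right)} = 36$
$\left(34013 + l\right) \left(P{\left(z{\left(0,-11 \right)} \right)} - 28469\right) = \left(34013 - 29693\right) \left(36 - 28469\right) = 4320 \left(-28433\right) = -122830560$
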